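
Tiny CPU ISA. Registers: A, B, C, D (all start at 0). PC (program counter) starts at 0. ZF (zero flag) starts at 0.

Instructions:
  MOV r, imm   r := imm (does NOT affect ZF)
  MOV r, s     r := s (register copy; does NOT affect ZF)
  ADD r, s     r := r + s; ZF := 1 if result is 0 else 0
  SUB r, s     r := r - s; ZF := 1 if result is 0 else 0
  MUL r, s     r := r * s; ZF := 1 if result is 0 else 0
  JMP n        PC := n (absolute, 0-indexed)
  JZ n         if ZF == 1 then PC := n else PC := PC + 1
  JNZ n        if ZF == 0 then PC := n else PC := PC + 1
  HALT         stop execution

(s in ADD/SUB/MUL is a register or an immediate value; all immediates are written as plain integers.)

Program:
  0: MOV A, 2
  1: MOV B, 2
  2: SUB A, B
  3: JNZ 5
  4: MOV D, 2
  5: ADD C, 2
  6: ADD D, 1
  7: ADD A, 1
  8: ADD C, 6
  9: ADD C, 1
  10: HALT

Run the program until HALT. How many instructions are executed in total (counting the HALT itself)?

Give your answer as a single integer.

Answer: 11

Derivation:
Step 1: PC=0 exec 'MOV A, 2'. After: A=2 B=0 C=0 D=0 ZF=0 PC=1
Step 2: PC=1 exec 'MOV B, 2'. After: A=2 B=2 C=0 D=0 ZF=0 PC=2
Step 3: PC=2 exec 'SUB A, B'. After: A=0 B=2 C=0 D=0 ZF=1 PC=3
Step 4: PC=3 exec 'JNZ 5'. After: A=0 B=2 C=0 D=0 ZF=1 PC=4
Step 5: PC=4 exec 'MOV D, 2'. After: A=0 B=2 C=0 D=2 ZF=1 PC=5
Step 6: PC=5 exec 'ADD C, 2'. After: A=0 B=2 C=2 D=2 ZF=0 PC=6
Step 7: PC=6 exec 'ADD D, 1'. After: A=0 B=2 C=2 D=3 ZF=0 PC=7
Step 8: PC=7 exec 'ADD A, 1'. After: A=1 B=2 C=2 D=3 ZF=0 PC=8
Step 9: PC=8 exec 'ADD C, 6'. After: A=1 B=2 C=8 D=3 ZF=0 PC=9
Step 10: PC=9 exec 'ADD C, 1'. After: A=1 B=2 C=9 D=3 ZF=0 PC=10
Step 11: PC=10 exec 'HALT'. After: A=1 B=2 C=9 D=3 ZF=0 PC=10 HALTED
Total instructions executed: 11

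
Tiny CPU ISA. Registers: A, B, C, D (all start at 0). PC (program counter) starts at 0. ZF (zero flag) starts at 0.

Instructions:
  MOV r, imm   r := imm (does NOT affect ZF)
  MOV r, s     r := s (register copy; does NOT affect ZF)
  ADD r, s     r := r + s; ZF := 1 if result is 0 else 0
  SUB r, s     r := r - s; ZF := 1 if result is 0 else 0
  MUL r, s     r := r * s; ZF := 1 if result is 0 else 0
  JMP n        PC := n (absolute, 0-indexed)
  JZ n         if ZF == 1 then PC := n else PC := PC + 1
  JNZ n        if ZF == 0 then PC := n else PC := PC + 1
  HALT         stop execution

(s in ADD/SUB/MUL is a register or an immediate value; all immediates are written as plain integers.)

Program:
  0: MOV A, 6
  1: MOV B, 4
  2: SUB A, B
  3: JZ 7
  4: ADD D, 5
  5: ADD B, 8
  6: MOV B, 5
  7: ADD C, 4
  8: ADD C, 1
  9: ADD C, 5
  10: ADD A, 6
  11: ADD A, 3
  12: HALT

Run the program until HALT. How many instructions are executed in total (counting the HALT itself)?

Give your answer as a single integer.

Answer: 13

Derivation:
Step 1: PC=0 exec 'MOV A, 6'. After: A=6 B=0 C=0 D=0 ZF=0 PC=1
Step 2: PC=1 exec 'MOV B, 4'. After: A=6 B=4 C=0 D=0 ZF=0 PC=2
Step 3: PC=2 exec 'SUB A, B'. After: A=2 B=4 C=0 D=0 ZF=0 PC=3
Step 4: PC=3 exec 'JZ 7'. After: A=2 B=4 C=0 D=0 ZF=0 PC=4
Step 5: PC=4 exec 'ADD D, 5'. After: A=2 B=4 C=0 D=5 ZF=0 PC=5
Step 6: PC=5 exec 'ADD B, 8'. After: A=2 B=12 C=0 D=5 ZF=0 PC=6
Step 7: PC=6 exec 'MOV B, 5'. After: A=2 B=5 C=0 D=5 ZF=0 PC=7
Step 8: PC=7 exec 'ADD C, 4'. After: A=2 B=5 C=4 D=5 ZF=0 PC=8
Step 9: PC=8 exec 'ADD C, 1'. After: A=2 B=5 C=5 D=5 ZF=0 PC=9
Step 10: PC=9 exec 'ADD C, 5'. After: A=2 B=5 C=10 D=5 ZF=0 PC=10
Step 11: PC=10 exec 'ADD A, 6'. After: A=8 B=5 C=10 D=5 ZF=0 PC=11
Step 12: PC=11 exec 'ADD A, 3'. After: A=11 B=5 C=10 D=5 ZF=0 PC=12
Step 13: PC=12 exec 'HALT'. After: A=11 B=5 C=10 D=5 ZF=0 PC=12 HALTED
Total instructions executed: 13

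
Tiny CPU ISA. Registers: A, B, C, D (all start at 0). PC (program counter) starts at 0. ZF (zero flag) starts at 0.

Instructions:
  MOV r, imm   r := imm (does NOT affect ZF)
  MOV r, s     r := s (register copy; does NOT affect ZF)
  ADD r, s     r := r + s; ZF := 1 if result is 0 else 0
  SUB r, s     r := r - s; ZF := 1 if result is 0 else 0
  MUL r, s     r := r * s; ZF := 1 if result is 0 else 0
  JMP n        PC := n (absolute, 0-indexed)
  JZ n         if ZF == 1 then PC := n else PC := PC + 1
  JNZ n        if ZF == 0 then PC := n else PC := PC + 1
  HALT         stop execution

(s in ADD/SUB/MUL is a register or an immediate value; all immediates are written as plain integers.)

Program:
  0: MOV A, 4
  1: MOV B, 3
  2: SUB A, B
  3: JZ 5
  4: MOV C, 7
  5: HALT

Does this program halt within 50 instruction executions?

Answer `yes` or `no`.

Answer: yes

Derivation:
Step 1: PC=0 exec 'MOV A, 4'. After: A=4 B=0 C=0 D=0 ZF=0 PC=1
Step 2: PC=1 exec 'MOV B, 3'. After: A=4 B=3 C=0 D=0 ZF=0 PC=2
Step 3: PC=2 exec 'SUB A, B'. After: A=1 B=3 C=0 D=0 ZF=0 PC=3
Step 4: PC=3 exec 'JZ 5'. After: A=1 B=3 C=0 D=0 ZF=0 PC=4
Step 5: PC=4 exec 'MOV C, 7'. After: A=1 B=3 C=7 D=0 ZF=0 PC=5
Step 6: PC=5 exec 'HALT'. After: A=1 B=3 C=7 D=0 ZF=0 PC=5 HALTED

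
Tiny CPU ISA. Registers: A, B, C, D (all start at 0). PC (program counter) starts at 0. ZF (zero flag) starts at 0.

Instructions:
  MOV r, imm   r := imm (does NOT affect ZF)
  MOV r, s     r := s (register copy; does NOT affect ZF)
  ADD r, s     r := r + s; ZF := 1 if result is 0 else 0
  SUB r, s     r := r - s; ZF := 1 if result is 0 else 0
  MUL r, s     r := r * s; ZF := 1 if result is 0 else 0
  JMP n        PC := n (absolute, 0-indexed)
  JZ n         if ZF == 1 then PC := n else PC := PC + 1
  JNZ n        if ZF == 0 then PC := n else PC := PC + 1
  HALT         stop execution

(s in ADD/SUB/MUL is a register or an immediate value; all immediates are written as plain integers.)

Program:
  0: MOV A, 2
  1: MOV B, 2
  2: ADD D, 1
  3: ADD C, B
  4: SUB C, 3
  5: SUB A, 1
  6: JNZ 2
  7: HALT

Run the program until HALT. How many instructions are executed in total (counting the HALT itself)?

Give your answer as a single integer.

Answer: 13

Derivation:
Step 1: PC=0 exec 'MOV A, 2'. After: A=2 B=0 C=0 D=0 ZF=0 PC=1
Step 2: PC=1 exec 'MOV B, 2'. After: A=2 B=2 C=0 D=0 ZF=0 PC=2
Step 3: PC=2 exec 'ADD D, 1'. After: A=2 B=2 C=0 D=1 ZF=0 PC=3
Step 4: PC=3 exec 'ADD C, B'. After: A=2 B=2 C=2 D=1 ZF=0 PC=4
Step 5: PC=4 exec 'SUB C, 3'. After: A=2 B=2 C=-1 D=1 ZF=0 PC=5
Step 6: PC=5 exec 'SUB A, 1'. After: A=1 B=2 C=-1 D=1 ZF=0 PC=6
Step 7: PC=6 exec 'JNZ 2'. After: A=1 B=2 C=-1 D=1 ZF=0 PC=2
Step 8: PC=2 exec 'ADD D, 1'. After: A=1 B=2 C=-1 D=2 ZF=0 PC=3
Step 9: PC=3 exec 'ADD C, B'. After: A=1 B=2 C=1 D=2 ZF=0 PC=4
Step 10: PC=4 exec 'SUB C, 3'. After: A=1 B=2 C=-2 D=2 ZF=0 PC=5
Step 11: PC=5 exec 'SUB A, 1'. After: A=0 B=2 C=-2 D=2 ZF=1 PC=6
Step 12: PC=6 exec 'JNZ 2'. After: A=0 B=2 C=-2 D=2 ZF=1 PC=7
Step 13: PC=7 exec 'HALT'. After: A=0 B=2 C=-2 D=2 ZF=1 PC=7 HALTED
Total instructions executed: 13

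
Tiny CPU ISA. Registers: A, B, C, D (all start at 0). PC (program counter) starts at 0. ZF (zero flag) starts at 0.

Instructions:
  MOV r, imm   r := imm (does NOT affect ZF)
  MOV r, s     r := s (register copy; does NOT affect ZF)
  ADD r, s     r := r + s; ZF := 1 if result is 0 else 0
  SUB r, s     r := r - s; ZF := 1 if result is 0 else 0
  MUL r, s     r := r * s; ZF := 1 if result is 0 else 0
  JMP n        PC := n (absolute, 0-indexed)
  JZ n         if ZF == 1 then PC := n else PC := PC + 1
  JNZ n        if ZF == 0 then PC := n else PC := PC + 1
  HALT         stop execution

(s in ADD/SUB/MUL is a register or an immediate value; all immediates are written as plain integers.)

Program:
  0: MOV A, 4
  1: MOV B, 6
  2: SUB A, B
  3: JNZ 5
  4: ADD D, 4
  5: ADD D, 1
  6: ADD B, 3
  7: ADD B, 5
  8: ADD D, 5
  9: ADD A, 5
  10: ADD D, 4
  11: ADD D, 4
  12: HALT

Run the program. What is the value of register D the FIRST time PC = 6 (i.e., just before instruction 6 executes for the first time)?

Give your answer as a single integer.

Step 1: PC=0 exec 'MOV A, 4'. After: A=4 B=0 C=0 D=0 ZF=0 PC=1
Step 2: PC=1 exec 'MOV B, 6'. After: A=4 B=6 C=0 D=0 ZF=0 PC=2
Step 3: PC=2 exec 'SUB A, B'. After: A=-2 B=6 C=0 D=0 ZF=0 PC=3
Step 4: PC=3 exec 'JNZ 5'. After: A=-2 B=6 C=0 D=0 ZF=0 PC=5
Step 5: PC=5 exec 'ADD D, 1'. After: A=-2 B=6 C=0 D=1 ZF=0 PC=6
First time PC=6: D=1

1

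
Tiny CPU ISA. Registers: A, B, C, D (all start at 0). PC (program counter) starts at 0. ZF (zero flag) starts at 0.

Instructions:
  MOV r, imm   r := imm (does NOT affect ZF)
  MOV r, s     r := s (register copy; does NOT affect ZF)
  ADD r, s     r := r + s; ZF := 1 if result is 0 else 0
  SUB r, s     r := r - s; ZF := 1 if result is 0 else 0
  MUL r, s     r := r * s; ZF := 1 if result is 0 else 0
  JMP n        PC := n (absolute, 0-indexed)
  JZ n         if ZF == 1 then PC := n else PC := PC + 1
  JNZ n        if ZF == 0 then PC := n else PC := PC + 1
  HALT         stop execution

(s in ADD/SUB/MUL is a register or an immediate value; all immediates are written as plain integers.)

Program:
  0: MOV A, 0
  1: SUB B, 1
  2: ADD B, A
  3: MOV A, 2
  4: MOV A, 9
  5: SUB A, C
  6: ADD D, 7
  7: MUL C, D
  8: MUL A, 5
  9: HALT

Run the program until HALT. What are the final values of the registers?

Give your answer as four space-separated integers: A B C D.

Step 1: PC=0 exec 'MOV A, 0'. After: A=0 B=0 C=0 D=0 ZF=0 PC=1
Step 2: PC=1 exec 'SUB B, 1'. After: A=0 B=-1 C=0 D=0 ZF=0 PC=2
Step 3: PC=2 exec 'ADD B, A'. After: A=0 B=-1 C=0 D=0 ZF=0 PC=3
Step 4: PC=3 exec 'MOV A, 2'. After: A=2 B=-1 C=0 D=0 ZF=0 PC=4
Step 5: PC=4 exec 'MOV A, 9'. After: A=9 B=-1 C=0 D=0 ZF=0 PC=5
Step 6: PC=5 exec 'SUB A, C'. After: A=9 B=-1 C=0 D=0 ZF=0 PC=6
Step 7: PC=6 exec 'ADD D, 7'. After: A=9 B=-1 C=0 D=7 ZF=0 PC=7
Step 8: PC=7 exec 'MUL C, D'. After: A=9 B=-1 C=0 D=7 ZF=1 PC=8
Step 9: PC=8 exec 'MUL A, 5'. After: A=45 B=-1 C=0 D=7 ZF=0 PC=9
Step 10: PC=9 exec 'HALT'. After: A=45 B=-1 C=0 D=7 ZF=0 PC=9 HALTED

Answer: 45 -1 0 7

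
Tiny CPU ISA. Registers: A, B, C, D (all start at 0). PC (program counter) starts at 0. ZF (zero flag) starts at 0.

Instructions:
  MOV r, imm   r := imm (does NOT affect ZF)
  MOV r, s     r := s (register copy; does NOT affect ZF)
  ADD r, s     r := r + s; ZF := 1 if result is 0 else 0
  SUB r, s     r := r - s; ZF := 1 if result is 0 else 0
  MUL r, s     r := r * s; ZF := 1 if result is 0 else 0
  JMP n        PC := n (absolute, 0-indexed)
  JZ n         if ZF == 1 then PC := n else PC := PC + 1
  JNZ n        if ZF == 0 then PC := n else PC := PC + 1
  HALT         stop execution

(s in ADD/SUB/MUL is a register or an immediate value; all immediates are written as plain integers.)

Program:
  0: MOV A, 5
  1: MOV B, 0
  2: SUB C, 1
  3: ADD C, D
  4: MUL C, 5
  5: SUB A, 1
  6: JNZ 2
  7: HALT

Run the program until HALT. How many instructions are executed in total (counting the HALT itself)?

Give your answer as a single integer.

Step 1: PC=0 exec 'MOV A, 5'. After: A=5 B=0 C=0 D=0 ZF=0 PC=1
Step 2: PC=1 exec 'MOV B, 0'. After: A=5 B=0 C=0 D=0 ZF=0 PC=2
Step 3: PC=2 exec 'SUB C, 1'. After: A=5 B=0 C=-1 D=0 ZF=0 PC=3
Step 4: PC=3 exec 'ADD C, D'. After: A=5 B=0 C=-1 D=0 ZF=0 PC=4
Step 5: PC=4 exec 'MUL C, 5'. After: A=5 B=0 C=-5 D=0 ZF=0 PC=5
Step 6: PC=5 exec 'SUB A, 1'. After: A=4 B=0 C=-5 D=0 ZF=0 PC=6
Step 7: PC=6 exec 'JNZ 2'. After: A=4 B=0 C=-5 D=0 ZF=0 PC=2
Step 8: PC=2 exec 'SUB C, 1'. After: A=4 B=0 C=-6 D=0 ZF=0 PC=3
Step 9: PC=3 exec 'ADD C, D'. After: A=4 B=0 C=-6 D=0 ZF=0 PC=4
Step 10: PC=4 exec 'MUL C, 5'. After: A=4 B=0 C=-30 D=0 ZF=0 PC=5
Step 11: PC=5 exec 'SUB A, 1'. After: A=3 B=0 C=-30 D=0 ZF=0 PC=6
Step 12: PC=6 exec 'JNZ 2'. After: A=3 B=0 C=-30 D=0 ZF=0 PC=2
Step 13: PC=2 exec 'SUB C, 1'. After: A=3 B=0 C=-31 D=0 ZF=0 PC=3
Step 14: PC=3 exec 'ADD C, D'. After: A=3 B=0 C=-31 D=0 ZF=0 PC=4
Step 15: PC=4 exec 'MUL C, 5'. After: A=3 B=0 C=-155 D=0 ZF=0 PC=5
Step 16: PC=5 exec 'SUB A, 1'. After: A=2 B=0 C=-155 D=0 ZF=0 PC=6
Step 17: PC=6 exec 'JNZ 2'. After: A=2 B=0 C=-155 D=0 ZF=0 PC=2
Step 18: PC=2 exec 'SUB C, 1'. After: A=2 B=0 C=-156 D=0 ZF=0 PC=3
Step 19: PC=3 exec 'ADD C, D'. After: A=2 B=0 C=-156 D=0 ZF=0 PC=4
Step 20: PC=4 exec 'MUL C, 5'. After: A=2 B=0 C=-780 D=0 ZF=0 PC=5
Step 21: PC=5 exec 'SUB A, 1'. After: A=1 B=0 C=-780 D=0 ZF=0 PC=6
Step 22: PC=6 exec 'JNZ 2'. After: A=1 B=0 C=-780 D=0 ZF=0 PC=2
Step 23: PC=2 exec 'SUB C, 1'. After: A=1 B=0 C=-781 D=0 ZF=0 PC=3
Step 24: PC=3 exec 'ADD C, D'. After: A=1 B=0 C=-781 D=0 ZF=0 PC=4
Step 25: PC=4 exec 'MUL C, 5'. After: A=1 B=0 C=-3905 D=0 ZF=0 PC=5
Step 26: PC=5 exec 'SUB A, 1'. After: A=0 B=0 C=-3905 D=0 ZF=1 PC=6
Step 27: PC=6 exec 'JNZ 2'. After: A=0 B=0 C=-3905 D=0 ZF=1 PC=7
Step 28: PC=7 exec 'HALT'. After: A=0 B=0 C=-3905 D=0 ZF=1 PC=7 HALTED
Total instructions executed: 28

Answer: 28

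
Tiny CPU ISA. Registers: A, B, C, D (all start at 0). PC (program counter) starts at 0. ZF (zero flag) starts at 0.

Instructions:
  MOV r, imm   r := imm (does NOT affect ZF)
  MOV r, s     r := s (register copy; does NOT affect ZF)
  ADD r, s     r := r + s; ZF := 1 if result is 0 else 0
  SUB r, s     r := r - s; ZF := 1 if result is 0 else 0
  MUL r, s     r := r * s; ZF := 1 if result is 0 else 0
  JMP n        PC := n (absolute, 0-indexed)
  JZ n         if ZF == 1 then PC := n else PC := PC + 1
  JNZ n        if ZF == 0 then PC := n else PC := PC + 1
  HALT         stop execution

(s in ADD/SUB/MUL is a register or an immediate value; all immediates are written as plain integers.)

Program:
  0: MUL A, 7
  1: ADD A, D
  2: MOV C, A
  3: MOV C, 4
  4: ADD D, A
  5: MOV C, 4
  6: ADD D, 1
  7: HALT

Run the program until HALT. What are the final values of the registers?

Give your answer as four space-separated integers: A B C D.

Answer: 0 0 4 1

Derivation:
Step 1: PC=0 exec 'MUL A, 7'. After: A=0 B=0 C=0 D=0 ZF=1 PC=1
Step 2: PC=1 exec 'ADD A, D'. After: A=0 B=0 C=0 D=0 ZF=1 PC=2
Step 3: PC=2 exec 'MOV C, A'. After: A=0 B=0 C=0 D=0 ZF=1 PC=3
Step 4: PC=3 exec 'MOV C, 4'. After: A=0 B=0 C=4 D=0 ZF=1 PC=4
Step 5: PC=4 exec 'ADD D, A'. After: A=0 B=0 C=4 D=0 ZF=1 PC=5
Step 6: PC=5 exec 'MOV C, 4'. After: A=0 B=0 C=4 D=0 ZF=1 PC=6
Step 7: PC=6 exec 'ADD D, 1'. After: A=0 B=0 C=4 D=1 ZF=0 PC=7
Step 8: PC=7 exec 'HALT'. After: A=0 B=0 C=4 D=1 ZF=0 PC=7 HALTED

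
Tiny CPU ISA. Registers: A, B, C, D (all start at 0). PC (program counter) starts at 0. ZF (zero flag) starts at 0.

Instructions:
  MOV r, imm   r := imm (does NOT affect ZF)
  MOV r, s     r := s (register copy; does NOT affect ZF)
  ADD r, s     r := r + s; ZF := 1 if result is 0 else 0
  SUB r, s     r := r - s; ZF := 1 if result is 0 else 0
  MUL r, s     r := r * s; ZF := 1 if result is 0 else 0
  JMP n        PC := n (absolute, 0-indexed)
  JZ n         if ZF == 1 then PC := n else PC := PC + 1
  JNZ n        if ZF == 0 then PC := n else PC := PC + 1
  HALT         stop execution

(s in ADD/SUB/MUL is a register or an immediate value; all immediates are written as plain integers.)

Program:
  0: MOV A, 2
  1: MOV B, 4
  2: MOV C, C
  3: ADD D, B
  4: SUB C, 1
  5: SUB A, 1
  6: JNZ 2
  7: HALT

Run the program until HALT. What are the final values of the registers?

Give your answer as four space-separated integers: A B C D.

Answer: 0 4 -2 8

Derivation:
Step 1: PC=0 exec 'MOV A, 2'. After: A=2 B=0 C=0 D=0 ZF=0 PC=1
Step 2: PC=1 exec 'MOV B, 4'. After: A=2 B=4 C=0 D=0 ZF=0 PC=2
Step 3: PC=2 exec 'MOV C, C'. After: A=2 B=4 C=0 D=0 ZF=0 PC=3
Step 4: PC=3 exec 'ADD D, B'. After: A=2 B=4 C=0 D=4 ZF=0 PC=4
Step 5: PC=4 exec 'SUB C, 1'. After: A=2 B=4 C=-1 D=4 ZF=0 PC=5
Step 6: PC=5 exec 'SUB A, 1'. After: A=1 B=4 C=-1 D=4 ZF=0 PC=6
Step 7: PC=6 exec 'JNZ 2'. After: A=1 B=4 C=-1 D=4 ZF=0 PC=2
Step 8: PC=2 exec 'MOV C, C'. After: A=1 B=4 C=-1 D=4 ZF=0 PC=3
Step 9: PC=3 exec 'ADD D, B'. After: A=1 B=4 C=-1 D=8 ZF=0 PC=4
Step 10: PC=4 exec 'SUB C, 1'. After: A=1 B=4 C=-2 D=8 ZF=0 PC=5
Step 11: PC=5 exec 'SUB A, 1'. After: A=0 B=4 C=-2 D=8 ZF=1 PC=6
Step 12: PC=6 exec 'JNZ 2'. After: A=0 B=4 C=-2 D=8 ZF=1 PC=7
Step 13: PC=7 exec 'HALT'. After: A=0 B=4 C=-2 D=8 ZF=1 PC=7 HALTED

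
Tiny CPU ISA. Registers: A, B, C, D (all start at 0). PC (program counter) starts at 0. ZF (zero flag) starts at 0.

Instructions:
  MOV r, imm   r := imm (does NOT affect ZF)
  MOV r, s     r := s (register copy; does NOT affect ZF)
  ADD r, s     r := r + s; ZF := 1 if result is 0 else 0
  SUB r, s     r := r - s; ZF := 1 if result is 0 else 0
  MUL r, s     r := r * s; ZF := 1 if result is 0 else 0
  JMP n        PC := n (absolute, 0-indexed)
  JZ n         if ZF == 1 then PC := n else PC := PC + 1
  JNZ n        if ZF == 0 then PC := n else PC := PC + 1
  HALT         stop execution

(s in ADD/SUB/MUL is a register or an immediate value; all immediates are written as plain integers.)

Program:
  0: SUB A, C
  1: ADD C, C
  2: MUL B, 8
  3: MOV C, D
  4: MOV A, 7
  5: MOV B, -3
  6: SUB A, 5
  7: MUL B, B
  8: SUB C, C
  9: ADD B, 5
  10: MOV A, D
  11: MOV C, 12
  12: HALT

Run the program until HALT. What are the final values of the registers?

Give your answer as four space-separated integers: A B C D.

Answer: 0 14 12 0

Derivation:
Step 1: PC=0 exec 'SUB A, C'. After: A=0 B=0 C=0 D=0 ZF=1 PC=1
Step 2: PC=1 exec 'ADD C, C'. After: A=0 B=0 C=0 D=0 ZF=1 PC=2
Step 3: PC=2 exec 'MUL B, 8'. After: A=0 B=0 C=0 D=0 ZF=1 PC=3
Step 4: PC=3 exec 'MOV C, D'. After: A=0 B=0 C=0 D=0 ZF=1 PC=4
Step 5: PC=4 exec 'MOV A, 7'. After: A=7 B=0 C=0 D=0 ZF=1 PC=5
Step 6: PC=5 exec 'MOV B, -3'. After: A=7 B=-3 C=0 D=0 ZF=1 PC=6
Step 7: PC=6 exec 'SUB A, 5'. After: A=2 B=-3 C=0 D=0 ZF=0 PC=7
Step 8: PC=7 exec 'MUL B, B'. After: A=2 B=9 C=0 D=0 ZF=0 PC=8
Step 9: PC=8 exec 'SUB C, C'. After: A=2 B=9 C=0 D=0 ZF=1 PC=9
Step 10: PC=9 exec 'ADD B, 5'. After: A=2 B=14 C=0 D=0 ZF=0 PC=10
Step 11: PC=10 exec 'MOV A, D'. After: A=0 B=14 C=0 D=0 ZF=0 PC=11
Step 12: PC=11 exec 'MOV C, 12'. After: A=0 B=14 C=12 D=0 ZF=0 PC=12
Step 13: PC=12 exec 'HALT'. After: A=0 B=14 C=12 D=0 ZF=0 PC=12 HALTED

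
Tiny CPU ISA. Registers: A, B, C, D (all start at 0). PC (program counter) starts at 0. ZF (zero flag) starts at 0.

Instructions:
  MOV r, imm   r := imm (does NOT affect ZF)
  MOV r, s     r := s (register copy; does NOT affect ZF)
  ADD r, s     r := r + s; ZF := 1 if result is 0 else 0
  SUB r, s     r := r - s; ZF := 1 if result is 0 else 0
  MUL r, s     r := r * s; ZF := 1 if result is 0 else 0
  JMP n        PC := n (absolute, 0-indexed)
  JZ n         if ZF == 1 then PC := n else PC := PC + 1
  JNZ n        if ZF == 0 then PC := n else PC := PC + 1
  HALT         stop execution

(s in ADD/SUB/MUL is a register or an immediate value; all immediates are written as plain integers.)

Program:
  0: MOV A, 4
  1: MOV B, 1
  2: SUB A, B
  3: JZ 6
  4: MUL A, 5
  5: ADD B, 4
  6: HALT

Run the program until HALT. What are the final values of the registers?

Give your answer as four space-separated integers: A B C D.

Answer: 15 5 0 0

Derivation:
Step 1: PC=0 exec 'MOV A, 4'. After: A=4 B=0 C=0 D=0 ZF=0 PC=1
Step 2: PC=1 exec 'MOV B, 1'. After: A=4 B=1 C=0 D=0 ZF=0 PC=2
Step 3: PC=2 exec 'SUB A, B'. After: A=3 B=1 C=0 D=0 ZF=0 PC=3
Step 4: PC=3 exec 'JZ 6'. After: A=3 B=1 C=0 D=0 ZF=0 PC=4
Step 5: PC=4 exec 'MUL A, 5'. After: A=15 B=1 C=0 D=0 ZF=0 PC=5
Step 6: PC=5 exec 'ADD B, 4'. After: A=15 B=5 C=0 D=0 ZF=0 PC=6
Step 7: PC=6 exec 'HALT'. After: A=15 B=5 C=0 D=0 ZF=0 PC=6 HALTED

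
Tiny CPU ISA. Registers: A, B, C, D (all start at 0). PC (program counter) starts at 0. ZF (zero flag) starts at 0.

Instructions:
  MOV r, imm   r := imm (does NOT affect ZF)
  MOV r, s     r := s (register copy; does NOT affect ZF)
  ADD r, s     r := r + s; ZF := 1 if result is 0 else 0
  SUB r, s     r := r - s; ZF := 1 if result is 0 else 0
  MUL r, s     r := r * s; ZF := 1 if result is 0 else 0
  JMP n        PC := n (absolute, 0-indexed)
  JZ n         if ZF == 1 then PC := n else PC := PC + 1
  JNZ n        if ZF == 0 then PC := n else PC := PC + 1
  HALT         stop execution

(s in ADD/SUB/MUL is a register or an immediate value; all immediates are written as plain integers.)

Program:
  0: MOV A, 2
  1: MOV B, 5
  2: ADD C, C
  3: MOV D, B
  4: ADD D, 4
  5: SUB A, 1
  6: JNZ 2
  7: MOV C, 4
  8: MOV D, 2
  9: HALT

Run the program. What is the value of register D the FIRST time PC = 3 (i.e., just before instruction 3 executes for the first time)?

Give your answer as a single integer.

Step 1: PC=0 exec 'MOV A, 2'. After: A=2 B=0 C=0 D=0 ZF=0 PC=1
Step 2: PC=1 exec 'MOV B, 5'. After: A=2 B=5 C=0 D=0 ZF=0 PC=2
Step 3: PC=2 exec 'ADD C, C'. After: A=2 B=5 C=0 D=0 ZF=1 PC=3
First time PC=3: D=0

0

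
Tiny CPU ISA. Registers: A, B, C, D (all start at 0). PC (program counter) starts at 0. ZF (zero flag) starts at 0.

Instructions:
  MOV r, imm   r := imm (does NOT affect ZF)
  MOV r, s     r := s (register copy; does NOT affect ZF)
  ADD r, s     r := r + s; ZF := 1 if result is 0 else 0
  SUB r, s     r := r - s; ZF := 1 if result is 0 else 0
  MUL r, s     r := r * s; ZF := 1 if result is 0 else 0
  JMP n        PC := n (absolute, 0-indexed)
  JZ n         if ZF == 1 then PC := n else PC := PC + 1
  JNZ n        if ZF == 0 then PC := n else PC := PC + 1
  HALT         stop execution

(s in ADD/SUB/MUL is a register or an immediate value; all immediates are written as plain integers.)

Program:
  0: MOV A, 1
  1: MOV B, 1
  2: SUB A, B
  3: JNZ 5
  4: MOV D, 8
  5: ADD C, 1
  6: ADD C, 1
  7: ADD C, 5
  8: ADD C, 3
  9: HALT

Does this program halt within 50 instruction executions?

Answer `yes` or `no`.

Step 1: PC=0 exec 'MOV A, 1'. After: A=1 B=0 C=0 D=0 ZF=0 PC=1
Step 2: PC=1 exec 'MOV B, 1'. After: A=1 B=1 C=0 D=0 ZF=0 PC=2
Step 3: PC=2 exec 'SUB A, B'. After: A=0 B=1 C=0 D=0 ZF=1 PC=3
Step 4: PC=3 exec 'JNZ 5'. After: A=0 B=1 C=0 D=0 ZF=1 PC=4
Step 5: PC=4 exec 'MOV D, 8'. After: A=0 B=1 C=0 D=8 ZF=1 PC=5
Step 6: PC=5 exec 'ADD C, 1'. After: A=0 B=1 C=1 D=8 ZF=0 PC=6
Step 7: PC=6 exec 'ADD C, 1'. After: A=0 B=1 C=2 D=8 ZF=0 PC=7
Step 8: PC=7 exec 'ADD C, 5'. After: A=0 B=1 C=7 D=8 ZF=0 PC=8
Step 9: PC=8 exec 'ADD C, 3'. After: A=0 B=1 C=10 D=8 ZF=0 PC=9
Step 10: PC=9 exec 'HALT'. After: A=0 B=1 C=10 D=8 ZF=0 PC=9 HALTED

Answer: yes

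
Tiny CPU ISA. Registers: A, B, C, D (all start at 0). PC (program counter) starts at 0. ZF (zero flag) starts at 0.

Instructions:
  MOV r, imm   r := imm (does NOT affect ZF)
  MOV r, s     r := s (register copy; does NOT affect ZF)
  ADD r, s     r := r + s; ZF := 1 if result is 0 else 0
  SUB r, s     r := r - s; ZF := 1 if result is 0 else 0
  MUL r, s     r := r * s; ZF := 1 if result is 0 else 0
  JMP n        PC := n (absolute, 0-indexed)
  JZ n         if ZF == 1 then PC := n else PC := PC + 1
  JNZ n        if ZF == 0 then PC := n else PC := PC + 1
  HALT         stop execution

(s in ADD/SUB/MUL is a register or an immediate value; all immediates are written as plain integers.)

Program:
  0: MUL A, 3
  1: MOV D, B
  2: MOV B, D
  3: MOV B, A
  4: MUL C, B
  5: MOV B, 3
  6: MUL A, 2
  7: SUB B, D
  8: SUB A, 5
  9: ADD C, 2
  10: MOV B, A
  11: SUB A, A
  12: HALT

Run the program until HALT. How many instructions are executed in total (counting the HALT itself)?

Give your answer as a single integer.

Step 1: PC=0 exec 'MUL A, 3'. After: A=0 B=0 C=0 D=0 ZF=1 PC=1
Step 2: PC=1 exec 'MOV D, B'. After: A=0 B=0 C=0 D=0 ZF=1 PC=2
Step 3: PC=2 exec 'MOV B, D'. After: A=0 B=0 C=0 D=0 ZF=1 PC=3
Step 4: PC=3 exec 'MOV B, A'. After: A=0 B=0 C=0 D=0 ZF=1 PC=4
Step 5: PC=4 exec 'MUL C, B'. After: A=0 B=0 C=0 D=0 ZF=1 PC=5
Step 6: PC=5 exec 'MOV B, 3'. After: A=0 B=3 C=0 D=0 ZF=1 PC=6
Step 7: PC=6 exec 'MUL A, 2'. After: A=0 B=3 C=0 D=0 ZF=1 PC=7
Step 8: PC=7 exec 'SUB B, D'. After: A=0 B=3 C=0 D=0 ZF=0 PC=8
Step 9: PC=8 exec 'SUB A, 5'. After: A=-5 B=3 C=0 D=0 ZF=0 PC=9
Step 10: PC=9 exec 'ADD C, 2'. After: A=-5 B=3 C=2 D=0 ZF=0 PC=10
Step 11: PC=10 exec 'MOV B, A'. After: A=-5 B=-5 C=2 D=0 ZF=0 PC=11
Step 12: PC=11 exec 'SUB A, A'. After: A=0 B=-5 C=2 D=0 ZF=1 PC=12
Step 13: PC=12 exec 'HALT'. After: A=0 B=-5 C=2 D=0 ZF=1 PC=12 HALTED
Total instructions executed: 13

Answer: 13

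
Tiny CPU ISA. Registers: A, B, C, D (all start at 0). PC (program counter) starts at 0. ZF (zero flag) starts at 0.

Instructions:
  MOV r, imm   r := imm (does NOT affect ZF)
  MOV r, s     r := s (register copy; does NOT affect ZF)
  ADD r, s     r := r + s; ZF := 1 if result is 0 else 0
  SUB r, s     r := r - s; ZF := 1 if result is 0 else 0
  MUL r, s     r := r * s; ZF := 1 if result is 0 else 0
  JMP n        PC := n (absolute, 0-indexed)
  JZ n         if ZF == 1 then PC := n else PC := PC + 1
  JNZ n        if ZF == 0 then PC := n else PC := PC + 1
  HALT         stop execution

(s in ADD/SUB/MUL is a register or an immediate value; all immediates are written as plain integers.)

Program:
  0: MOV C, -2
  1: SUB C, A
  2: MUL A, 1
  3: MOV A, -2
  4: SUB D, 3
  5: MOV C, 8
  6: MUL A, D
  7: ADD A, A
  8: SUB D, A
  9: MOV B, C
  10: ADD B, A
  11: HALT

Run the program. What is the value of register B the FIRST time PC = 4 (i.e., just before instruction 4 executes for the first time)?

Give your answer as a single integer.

Step 1: PC=0 exec 'MOV C, -2'. After: A=0 B=0 C=-2 D=0 ZF=0 PC=1
Step 2: PC=1 exec 'SUB C, A'. After: A=0 B=0 C=-2 D=0 ZF=0 PC=2
Step 3: PC=2 exec 'MUL A, 1'. After: A=0 B=0 C=-2 D=0 ZF=1 PC=3
Step 4: PC=3 exec 'MOV A, -2'. After: A=-2 B=0 C=-2 D=0 ZF=1 PC=4
First time PC=4: B=0

0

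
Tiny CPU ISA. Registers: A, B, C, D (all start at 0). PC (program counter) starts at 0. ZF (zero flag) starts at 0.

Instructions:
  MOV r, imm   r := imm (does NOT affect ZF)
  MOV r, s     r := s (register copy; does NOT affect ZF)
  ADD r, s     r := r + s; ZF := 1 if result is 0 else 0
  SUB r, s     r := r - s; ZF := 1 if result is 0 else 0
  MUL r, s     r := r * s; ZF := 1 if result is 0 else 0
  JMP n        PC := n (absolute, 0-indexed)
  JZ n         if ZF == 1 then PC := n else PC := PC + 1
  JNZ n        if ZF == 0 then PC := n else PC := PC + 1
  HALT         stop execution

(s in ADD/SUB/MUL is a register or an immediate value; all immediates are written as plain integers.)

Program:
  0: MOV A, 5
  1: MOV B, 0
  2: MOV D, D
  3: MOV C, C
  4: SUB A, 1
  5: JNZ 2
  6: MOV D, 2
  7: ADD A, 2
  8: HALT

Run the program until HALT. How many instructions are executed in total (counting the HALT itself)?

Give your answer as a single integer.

Step 1: PC=0 exec 'MOV A, 5'. After: A=5 B=0 C=0 D=0 ZF=0 PC=1
Step 2: PC=1 exec 'MOV B, 0'. After: A=5 B=0 C=0 D=0 ZF=0 PC=2
Step 3: PC=2 exec 'MOV D, D'. After: A=5 B=0 C=0 D=0 ZF=0 PC=3
Step 4: PC=3 exec 'MOV C, C'. After: A=5 B=0 C=0 D=0 ZF=0 PC=4
Step 5: PC=4 exec 'SUB A, 1'. After: A=4 B=0 C=0 D=0 ZF=0 PC=5
Step 6: PC=5 exec 'JNZ 2'. After: A=4 B=0 C=0 D=0 ZF=0 PC=2
Step 7: PC=2 exec 'MOV D, D'. After: A=4 B=0 C=0 D=0 ZF=0 PC=3
Step 8: PC=3 exec 'MOV C, C'. After: A=4 B=0 C=0 D=0 ZF=0 PC=4
Step 9: PC=4 exec 'SUB A, 1'. After: A=3 B=0 C=0 D=0 ZF=0 PC=5
Step 10: PC=5 exec 'JNZ 2'. After: A=3 B=0 C=0 D=0 ZF=0 PC=2
Step 11: PC=2 exec 'MOV D, D'. After: A=3 B=0 C=0 D=0 ZF=0 PC=3
Step 12: PC=3 exec 'MOV C, C'. After: A=3 B=0 C=0 D=0 ZF=0 PC=4
Step 13: PC=4 exec 'SUB A, 1'. After: A=2 B=0 C=0 D=0 ZF=0 PC=5
Step 14: PC=5 exec 'JNZ 2'. After: A=2 B=0 C=0 D=0 ZF=0 PC=2
Step 15: PC=2 exec 'MOV D, D'. After: A=2 B=0 C=0 D=0 ZF=0 PC=3
Step 16: PC=3 exec 'MOV C, C'. After: A=2 B=0 C=0 D=0 ZF=0 PC=4
Step 17: PC=4 exec 'SUB A, 1'. After: A=1 B=0 C=0 D=0 ZF=0 PC=5
Step 18: PC=5 exec 'JNZ 2'. After: A=1 B=0 C=0 D=0 ZF=0 PC=2
Step 19: PC=2 exec 'MOV D, D'. After: A=1 B=0 C=0 D=0 ZF=0 PC=3
Step 20: PC=3 exec 'MOV C, C'. After: A=1 B=0 C=0 D=0 ZF=0 PC=4
Step 21: PC=4 exec 'SUB A, 1'. After: A=0 B=0 C=0 D=0 ZF=1 PC=5
Step 22: PC=5 exec 'JNZ 2'. After: A=0 B=0 C=0 D=0 ZF=1 PC=6
Step 23: PC=6 exec 'MOV D, 2'. After: A=0 B=0 C=0 D=2 ZF=1 PC=7
Step 24: PC=7 exec 'ADD A, 2'. After: A=2 B=0 C=0 D=2 ZF=0 PC=8
Step 25: PC=8 exec 'HALT'. After: A=2 B=0 C=0 D=2 ZF=0 PC=8 HALTED
Total instructions executed: 25

Answer: 25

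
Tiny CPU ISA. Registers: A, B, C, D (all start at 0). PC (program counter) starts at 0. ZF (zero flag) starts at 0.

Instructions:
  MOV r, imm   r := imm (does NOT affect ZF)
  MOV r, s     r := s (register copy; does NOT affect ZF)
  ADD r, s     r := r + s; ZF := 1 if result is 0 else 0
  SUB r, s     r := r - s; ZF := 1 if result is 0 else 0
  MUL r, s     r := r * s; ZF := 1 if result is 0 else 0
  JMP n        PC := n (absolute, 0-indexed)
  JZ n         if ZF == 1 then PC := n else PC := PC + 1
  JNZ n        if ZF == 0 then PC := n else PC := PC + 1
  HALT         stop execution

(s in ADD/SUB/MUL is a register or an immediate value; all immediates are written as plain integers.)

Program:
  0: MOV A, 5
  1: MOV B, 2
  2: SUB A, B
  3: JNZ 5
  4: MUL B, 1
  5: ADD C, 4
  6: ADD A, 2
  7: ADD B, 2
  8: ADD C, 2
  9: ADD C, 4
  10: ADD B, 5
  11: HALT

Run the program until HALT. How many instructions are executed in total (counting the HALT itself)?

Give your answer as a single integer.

Step 1: PC=0 exec 'MOV A, 5'. After: A=5 B=0 C=0 D=0 ZF=0 PC=1
Step 2: PC=1 exec 'MOV B, 2'. After: A=5 B=2 C=0 D=0 ZF=0 PC=2
Step 3: PC=2 exec 'SUB A, B'. After: A=3 B=2 C=0 D=0 ZF=0 PC=3
Step 4: PC=3 exec 'JNZ 5'. After: A=3 B=2 C=0 D=0 ZF=0 PC=5
Step 5: PC=5 exec 'ADD C, 4'. After: A=3 B=2 C=4 D=0 ZF=0 PC=6
Step 6: PC=6 exec 'ADD A, 2'. After: A=5 B=2 C=4 D=0 ZF=0 PC=7
Step 7: PC=7 exec 'ADD B, 2'. After: A=5 B=4 C=4 D=0 ZF=0 PC=8
Step 8: PC=8 exec 'ADD C, 2'. After: A=5 B=4 C=6 D=0 ZF=0 PC=9
Step 9: PC=9 exec 'ADD C, 4'. After: A=5 B=4 C=10 D=0 ZF=0 PC=10
Step 10: PC=10 exec 'ADD B, 5'. After: A=5 B=9 C=10 D=0 ZF=0 PC=11
Step 11: PC=11 exec 'HALT'. After: A=5 B=9 C=10 D=0 ZF=0 PC=11 HALTED
Total instructions executed: 11

Answer: 11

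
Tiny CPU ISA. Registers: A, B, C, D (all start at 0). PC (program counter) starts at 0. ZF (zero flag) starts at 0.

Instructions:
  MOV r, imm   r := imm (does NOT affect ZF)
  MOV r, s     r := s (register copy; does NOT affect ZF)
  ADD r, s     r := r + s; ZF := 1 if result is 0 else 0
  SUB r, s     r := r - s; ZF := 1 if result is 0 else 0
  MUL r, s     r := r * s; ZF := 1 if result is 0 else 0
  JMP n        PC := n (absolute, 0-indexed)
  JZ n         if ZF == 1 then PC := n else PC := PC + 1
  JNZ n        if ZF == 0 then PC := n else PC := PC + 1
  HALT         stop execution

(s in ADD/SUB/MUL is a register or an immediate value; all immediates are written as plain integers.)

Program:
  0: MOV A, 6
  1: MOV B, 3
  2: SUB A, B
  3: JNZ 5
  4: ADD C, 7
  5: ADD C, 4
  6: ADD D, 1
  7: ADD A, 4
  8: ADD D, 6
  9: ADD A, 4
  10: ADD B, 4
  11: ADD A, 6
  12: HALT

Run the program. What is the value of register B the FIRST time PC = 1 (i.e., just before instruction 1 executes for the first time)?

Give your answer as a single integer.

Step 1: PC=0 exec 'MOV A, 6'. After: A=6 B=0 C=0 D=0 ZF=0 PC=1
First time PC=1: B=0

0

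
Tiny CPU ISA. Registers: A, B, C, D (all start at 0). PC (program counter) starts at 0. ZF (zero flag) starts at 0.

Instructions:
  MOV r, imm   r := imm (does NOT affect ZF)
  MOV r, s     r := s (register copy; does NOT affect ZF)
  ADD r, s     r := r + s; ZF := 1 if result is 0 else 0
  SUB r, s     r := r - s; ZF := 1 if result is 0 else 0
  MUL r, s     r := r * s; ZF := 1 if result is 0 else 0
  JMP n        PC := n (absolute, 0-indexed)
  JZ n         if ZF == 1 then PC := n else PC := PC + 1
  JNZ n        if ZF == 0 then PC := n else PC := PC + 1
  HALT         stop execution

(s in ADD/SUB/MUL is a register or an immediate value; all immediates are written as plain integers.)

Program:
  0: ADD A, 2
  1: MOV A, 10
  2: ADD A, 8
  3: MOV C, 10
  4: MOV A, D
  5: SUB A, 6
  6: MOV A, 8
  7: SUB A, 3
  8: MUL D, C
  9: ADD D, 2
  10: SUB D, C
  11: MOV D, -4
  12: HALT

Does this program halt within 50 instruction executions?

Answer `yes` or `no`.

Answer: yes

Derivation:
Step 1: PC=0 exec 'ADD A, 2'. After: A=2 B=0 C=0 D=0 ZF=0 PC=1
Step 2: PC=1 exec 'MOV A, 10'. After: A=10 B=0 C=0 D=0 ZF=0 PC=2
Step 3: PC=2 exec 'ADD A, 8'. After: A=18 B=0 C=0 D=0 ZF=0 PC=3
Step 4: PC=3 exec 'MOV C, 10'. After: A=18 B=0 C=10 D=0 ZF=0 PC=4
Step 5: PC=4 exec 'MOV A, D'. After: A=0 B=0 C=10 D=0 ZF=0 PC=5
Step 6: PC=5 exec 'SUB A, 6'. After: A=-6 B=0 C=10 D=0 ZF=0 PC=6
Step 7: PC=6 exec 'MOV A, 8'. After: A=8 B=0 C=10 D=0 ZF=0 PC=7
Step 8: PC=7 exec 'SUB A, 3'. After: A=5 B=0 C=10 D=0 ZF=0 PC=8
Step 9: PC=8 exec 'MUL D, C'. After: A=5 B=0 C=10 D=0 ZF=1 PC=9
Step 10: PC=9 exec 'ADD D, 2'. After: A=5 B=0 C=10 D=2 ZF=0 PC=10
Step 11: PC=10 exec 'SUB D, C'. After: A=5 B=0 C=10 D=-8 ZF=0 PC=11
Step 12: PC=11 exec 'MOV D, -4'. After: A=5 B=0 C=10 D=-4 ZF=0 PC=12
Step 13: PC=12 exec 'HALT'. After: A=5 B=0 C=10 D=-4 ZF=0 PC=12 HALTED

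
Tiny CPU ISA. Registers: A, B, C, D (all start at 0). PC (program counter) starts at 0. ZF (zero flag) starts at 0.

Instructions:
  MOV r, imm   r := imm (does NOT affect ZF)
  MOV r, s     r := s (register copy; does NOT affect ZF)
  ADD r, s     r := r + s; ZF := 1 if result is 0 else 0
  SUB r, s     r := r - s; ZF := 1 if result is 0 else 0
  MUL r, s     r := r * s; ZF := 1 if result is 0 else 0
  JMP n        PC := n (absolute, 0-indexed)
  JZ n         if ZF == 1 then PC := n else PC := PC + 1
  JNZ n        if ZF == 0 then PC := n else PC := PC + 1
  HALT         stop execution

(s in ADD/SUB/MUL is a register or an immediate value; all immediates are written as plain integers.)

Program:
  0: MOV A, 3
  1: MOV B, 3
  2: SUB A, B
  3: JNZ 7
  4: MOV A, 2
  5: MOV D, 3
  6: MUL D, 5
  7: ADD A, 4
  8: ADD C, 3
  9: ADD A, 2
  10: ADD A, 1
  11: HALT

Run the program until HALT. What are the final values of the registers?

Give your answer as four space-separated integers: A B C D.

Answer: 9 3 3 15

Derivation:
Step 1: PC=0 exec 'MOV A, 3'. After: A=3 B=0 C=0 D=0 ZF=0 PC=1
Step 2: PC=1 exec 'MOV B, 3'. After: A=3 B=3 C=0 D=0 ZF=0 PC=2
Step 3: PC=2 exec 'SUB A, B'. After: A=0 B=3 C=0 D=0 ZF=1 PC=3
Step 4: PC=3 exec 'JNZ 7'. After: A=0 B=3 C=0 D=0 ZF=1 PC=4
Step 5: PC=4 exec 'MOV A, 2'. After: A=2 B=3 C=0 D=0 ZF=1 PC=5
Step 6: PC=5 exec 'MOV D, 3'. After: A=2 B=3 C=0 D=3 ZF=1 PC=6
Step 7: PC=6 exec 'MUL D, 5'. After: A=2 B=3 C=0 D=15 ZF=0 PC=7
Step 8: PC=7 exec 'ADD A, 4'. After: A=6 B=3 C=0 D=15 ZF=0 PC=8
Step 9: PC=8 exec 'ADD C, 3'. After: A=6 B=3 C=3 D=15 ZF=0 PC=9
Step 10: PC=9 exec 'ADD A, 2'. After: A=8 B=3 C=3 D=15 ZF=0 PC=10
Step 11: PC=10 exec 'ADD A, 1'. After: A=9 B=3 C=3 D=15 ZF=0 PC=11
Step 12: PC=11 exec 'HALT'. After: A=9 B=3 C=3 D=15 ZF=0 PC=11 HALTED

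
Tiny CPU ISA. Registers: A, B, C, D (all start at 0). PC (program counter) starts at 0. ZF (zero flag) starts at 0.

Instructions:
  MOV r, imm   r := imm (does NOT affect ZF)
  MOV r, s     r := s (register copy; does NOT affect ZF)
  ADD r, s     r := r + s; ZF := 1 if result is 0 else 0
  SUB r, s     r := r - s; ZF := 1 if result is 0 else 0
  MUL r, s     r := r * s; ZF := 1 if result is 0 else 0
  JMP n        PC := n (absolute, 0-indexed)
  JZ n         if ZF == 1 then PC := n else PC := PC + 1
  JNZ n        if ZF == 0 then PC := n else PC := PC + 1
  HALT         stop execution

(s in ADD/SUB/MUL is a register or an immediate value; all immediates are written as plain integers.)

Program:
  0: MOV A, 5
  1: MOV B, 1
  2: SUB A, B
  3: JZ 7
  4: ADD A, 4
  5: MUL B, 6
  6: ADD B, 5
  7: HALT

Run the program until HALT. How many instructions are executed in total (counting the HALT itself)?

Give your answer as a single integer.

Answer: 8

Derivation:
Step 1: PC=0 exec 'MOV A, 5'. After: A=5 B=0 C=0 D=0 ZF=0 PC=1
Step 2: PC=1 exec 'MOV B, 1'. After: A=5 B=1 C=0 D=0 ZF=0 PC=2
Step 3: PC=2 exec 'SUB A, B'. After: A=4 B=1 C=0 D=0 ZF=0 PC=3
Step 4: PC=3 exec 'JZ 7'. After: A=4 B=1 C=0 D=0 ZF=0 PC=4
Step 5: PC=4 exec 'ADD A, 4'. After: A=8 B=1 C=0 D=0 ZF=0 PC=5
Step 6: PC=5 exec 'MUL B, 6'. After: A=8 B=6 C=0 D=0 ZF=0 PC=6
Step 7: PC=6 exec 'ADD B, 5'. After: A=8 B=11 C=0 D=0 ZF=0 PC=7
Step 8: PC=7 exec 'HALT'. After: A=8 B=11 C=0 D=0 ZF=0 PC=7 HALTED
Total instructions executed: 8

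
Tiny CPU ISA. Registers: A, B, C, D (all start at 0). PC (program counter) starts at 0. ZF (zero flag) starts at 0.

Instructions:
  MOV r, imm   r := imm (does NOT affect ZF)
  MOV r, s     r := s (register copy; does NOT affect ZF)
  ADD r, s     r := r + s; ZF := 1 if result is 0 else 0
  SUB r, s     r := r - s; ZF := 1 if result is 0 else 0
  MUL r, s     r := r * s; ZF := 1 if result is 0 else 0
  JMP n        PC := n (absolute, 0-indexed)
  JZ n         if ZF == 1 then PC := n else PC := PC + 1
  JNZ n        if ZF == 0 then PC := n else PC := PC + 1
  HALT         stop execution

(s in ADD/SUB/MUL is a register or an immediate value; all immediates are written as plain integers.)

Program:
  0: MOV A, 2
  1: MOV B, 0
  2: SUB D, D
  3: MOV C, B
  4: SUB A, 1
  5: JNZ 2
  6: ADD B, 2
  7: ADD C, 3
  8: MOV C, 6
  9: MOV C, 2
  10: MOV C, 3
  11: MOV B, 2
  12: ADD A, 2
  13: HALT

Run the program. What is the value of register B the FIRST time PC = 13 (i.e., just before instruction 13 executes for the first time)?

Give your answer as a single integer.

Step 1: PC=0 exec 'MOV A, 2'. After: A=2 B=0 C=0 D=0 ZF=0 PC=1
Step 2: PC=1 exec 'MOV B, 0'. After: A=2 B=0 C=0 D=0 ZF=0 PC=2
Step 3: PC=2 exec 'SUB D, D'. After: A=2 B=0 C=0 D=0 ZF=1 PC=3
Step 4: PC=3 exec 'MOV C, B'. After: A=2 B=0 C=0 D=0 ZF=1 PC=4
Step 5: PC=4 exec 'SUB A, 1'. After: A=1 B=0 C=0 D=0 ZF=0 PC=5
Step 6: PC=5 exec 'JNZ 2'. After: A=1 B=0 C=0 D=0 ZF=0 PC=2
Step 7: PC=2 exec 'SUB D, D'. After: A=1 B=0 C=0 D=0 ZF=1 PC=3
Step 8: PC=3 exec 'MOV C, B'. After: A=1 B=0 C=0 D=0 ZF=1 PC=4
Step 9: PC=4 exec 'SUB A, 1'. After: A=0 B=0 C=0 D=0 ZF=1 PC=5
Step 10: PC=5 exec 'JNZ 2'. After: A=0 B=0 C=0 D=0 ZF=1 PC=6
Step 11: PC=6 exec 'ADD B, 2'. After: A=0 B=2 C=0 D=0 ZF=0 PC=7
Step 12: PC=7 exec 'ADD C, 3'. After: A=0 B=2 C=3 D=0 ZF=0 PC=8
Step 13: PC=8 exec 'MOV C, 6'. After: A=0 B=2 C=6 D=0 ZF=0 PC=9
Step 14: PC=9 exec 'MOV C, 2'. After: A=0 B=2 C=2 D=0 ZF=0 PC=10
Step 15: PC=10 exec 'MOV C, 3'. After: A=0 B=2 C=3 D=0 ZF=0 PC=11
Step 16: PC=11 exec 'MOV B, 2'. After: A=0 B=2 C=3 D=0 ZF=0 PC=12
Step 17: PC=12 exec 'ADD A, 2'. After: A=2 B=2 C=3 D=0 ZF=0 PC=13
First time PC=13: B=2

2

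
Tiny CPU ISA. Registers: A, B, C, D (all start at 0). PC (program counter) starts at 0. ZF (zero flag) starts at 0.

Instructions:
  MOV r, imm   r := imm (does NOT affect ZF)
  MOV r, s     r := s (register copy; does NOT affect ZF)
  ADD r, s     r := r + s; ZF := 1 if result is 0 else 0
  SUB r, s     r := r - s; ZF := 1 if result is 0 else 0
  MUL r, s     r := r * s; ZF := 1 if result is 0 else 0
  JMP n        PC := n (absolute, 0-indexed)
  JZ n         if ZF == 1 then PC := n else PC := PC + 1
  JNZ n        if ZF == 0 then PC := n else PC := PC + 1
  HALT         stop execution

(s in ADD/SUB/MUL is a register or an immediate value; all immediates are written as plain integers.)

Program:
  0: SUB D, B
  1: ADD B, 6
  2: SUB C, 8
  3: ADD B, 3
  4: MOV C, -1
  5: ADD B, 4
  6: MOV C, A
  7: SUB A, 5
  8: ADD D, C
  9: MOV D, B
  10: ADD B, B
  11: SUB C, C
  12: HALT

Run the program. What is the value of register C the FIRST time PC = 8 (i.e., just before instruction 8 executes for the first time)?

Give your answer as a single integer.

Step 1: PC=0 exec 'SUB D, B'. After: A=0 B=0 C=0 D=0 ZF=1 PC=1
Step 2: PC=1 exec 'ADD B, 6'. After: A=0 B=6 C=0 D=0 ZF=0 PC=2
Step 3: PC=2 exec 'SUB C, 8'. After: A=0 B=6 C=-8 D=0 ZF=0 PC=3
Step 4: PC=3 exec 'ADD B, 3'. After: A=0 B=9 C=-8 D=0 ZF=0 PC=4
Step 5: PC=4 exec 'MOV C, -1'. After: A=0 B=9 C=-1 D=0 ZF=0 PC=5
Step 6: PC=5 exec 'ADD B, 4'. After: A=0 B=13 C=-1 D=0 ZF=0 PC=6
Step 7: PC=6 exec 'MOV C, A'. After: A=0 B=13 C=0 D=0 ZF=0 PC=7
Step 8: PC=7 exec 'SUB A, 5'. After: A=-5 B=13 C=0 D=0 ZF=0 PC=8
First time PC=8: C=0

0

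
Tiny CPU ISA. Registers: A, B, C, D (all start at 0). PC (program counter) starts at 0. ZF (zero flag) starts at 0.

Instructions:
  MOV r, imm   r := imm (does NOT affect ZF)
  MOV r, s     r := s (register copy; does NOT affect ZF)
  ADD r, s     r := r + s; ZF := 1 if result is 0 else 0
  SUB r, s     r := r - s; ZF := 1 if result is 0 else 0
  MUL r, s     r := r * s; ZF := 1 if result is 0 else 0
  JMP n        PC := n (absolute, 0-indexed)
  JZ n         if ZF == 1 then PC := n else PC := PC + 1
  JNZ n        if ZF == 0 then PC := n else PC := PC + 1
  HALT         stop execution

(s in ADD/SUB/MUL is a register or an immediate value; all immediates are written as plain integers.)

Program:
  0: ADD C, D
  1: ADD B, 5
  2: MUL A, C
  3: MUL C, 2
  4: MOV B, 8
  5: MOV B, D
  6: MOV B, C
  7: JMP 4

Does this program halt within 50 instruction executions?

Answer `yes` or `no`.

Step 1: PC=0 exec 'ADD C, D'. After: A=0 B=0 C=0 D=0 ZF=1 PC=1
Step 2: PC=1 exec 'ADD B, 5'. After: A=0 B=5 C=0 D=0 ZF=0 PC=2
Step 3: PC=2 exec 'MUL A, C'. After: A=0 B=5 C=0 D=0 ZF=1 PC=3
Step 4: PC=3 exec 'MUL C, 2'. After: A=0 B=5 C=0 D=0 ZF=1 PC=4
Step 5: PC=4 exec 'MOV B, 8'. After: A=0 B=8 C=0 D=0 ZF=1 PC=5
Step 6: PC=5 exec 'MOV B, D'. After: A=0 B=0 C=0 D=0 ZF=1 PC=6
Step 7: PC=6 exec 'MOV B, C'. After: A=0 B=0 C=0 D=0 ZF=1 PC=7
Step 8: PC=7 exec 'JMP 4'. After: A=0 B=0 C=0 D=0 ZF=1 PC=4
Step 9: PC=4 exec 'MOV B, 8'. After: A=0 B=8 C=0 D=0 ZF=1 PC=5
State after step 9 equals state after step 5: the program is in a cycle of length 4 and will never halt.

Answer: no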